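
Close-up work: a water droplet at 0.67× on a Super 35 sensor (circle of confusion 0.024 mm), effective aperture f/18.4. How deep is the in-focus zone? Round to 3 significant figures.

At magnification m, DoF ≈ 2·N_eff·c/m² = 2 × 18.4 × 0.024 / 0.67² = 0.8832 / 0.4489 ≈ 1.97 mm.

1.97 mm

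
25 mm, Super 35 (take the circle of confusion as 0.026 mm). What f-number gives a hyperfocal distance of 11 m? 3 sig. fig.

f/2.19

Rearrange H = f²/(N·c) + f for N: N = f² / ((H − f)·c).
N = 25² / ((11000 − 25) × 0.026) = 625 / 285.3 ≈ 2.19.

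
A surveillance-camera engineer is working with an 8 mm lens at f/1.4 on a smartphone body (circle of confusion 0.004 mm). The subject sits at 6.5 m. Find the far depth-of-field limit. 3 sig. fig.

15.0 m

Hyperfocal distance H = f²/(N·c) + f = 8²/(1.4 × 0.004) + 8 = 64/0.0056 + 8 ≈ 11436.6 mm ≈ 11.44 m.
Far limit Df = s·(H − f)/(H − s) = 6500 × (11436.6 − 8) / (11436.6 − 6500) = 6500 × 11428.6 / 4936.6 ≈ 15048 mm ≈ 15.0 m.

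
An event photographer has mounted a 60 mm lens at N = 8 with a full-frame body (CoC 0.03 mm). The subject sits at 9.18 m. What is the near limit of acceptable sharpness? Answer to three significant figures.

Hyperfocal distance H = f²/(N·c) + f = 60²/(8 × 0.03) + 60 = 3600/0.24 + 60 ≈ 15060.0 mm ≈ 15.06 m.
Near limit Dn = s·(H − f)/(H + s − 2f) = 9180 × (15060.0 − 60) / (15060.0 + 9180 − 2 × 60) = 9180 × 15000.0 / 24120.0 ≈ 5709.0 mm ≈ 5.71 m.

5.71 m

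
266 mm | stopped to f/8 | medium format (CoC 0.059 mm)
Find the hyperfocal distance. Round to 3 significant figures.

150 m

Hyperfocal distance H = f²/(N·c) + f = 266²/(8 × 0.059) + 266 = 70756/0.472 + 266 ≈ 150172.8 mm ≈ 150 m.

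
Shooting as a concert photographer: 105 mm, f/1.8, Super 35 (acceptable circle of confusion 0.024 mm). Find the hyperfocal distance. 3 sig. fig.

255 m

Hyperfocal distance H = f²/(N·c) + f = 105²/(1.8 × 0.024) + 105 = 11025/0.0432 + 105 ≈ 255313.3 mm ≈ 255 m.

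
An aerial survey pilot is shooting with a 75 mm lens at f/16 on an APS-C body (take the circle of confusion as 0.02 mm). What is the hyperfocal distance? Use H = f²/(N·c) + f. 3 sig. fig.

17.7 m

Hyperfocal distance H = f²/(N·c) + f = 75²/(16 × 0.02) + 75 = 5625/0.32 + 75 ≈ 17653.1 mm ≈ 17.7 m.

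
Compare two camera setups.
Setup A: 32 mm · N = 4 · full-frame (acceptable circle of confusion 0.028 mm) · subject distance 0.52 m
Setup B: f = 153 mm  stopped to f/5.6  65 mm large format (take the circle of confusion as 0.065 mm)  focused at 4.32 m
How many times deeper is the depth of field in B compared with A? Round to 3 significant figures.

10.1

Setup A: H = 32²/(4×0.028) + 32 ≈ 9174.9 mm; DoF = Df − Dn = 549.320 − 493.651 ≈ 55.669 mm.
Setup B: H = 153²/(5.6×0.065) + 153 ≈ 64463.4 mm; DoF = Df − Dn = 4619.31 − 4057.12 ≈ 562.19 mm.
Ratio = 562.19 / 55.669 ≈ 10.1.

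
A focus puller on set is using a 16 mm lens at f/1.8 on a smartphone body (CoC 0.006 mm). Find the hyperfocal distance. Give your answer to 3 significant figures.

Hyperfocal distance H = f²/(N·c) + f = 16²/(1.8 × 0.006) + 16 = 256/0.0108 + 16 ≈ 23719.7 mm ≈ 23.7 m.

23.7 m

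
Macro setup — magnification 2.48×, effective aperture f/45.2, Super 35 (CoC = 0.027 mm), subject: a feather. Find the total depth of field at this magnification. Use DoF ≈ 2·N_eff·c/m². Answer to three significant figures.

At magnification m, DoF ≈ 2·N_eff·c/m² = 2 × 45.2 × 0.027 / 2.48² = 2.441 / 6.15 ≈ 0.397 mm.

0.397 mm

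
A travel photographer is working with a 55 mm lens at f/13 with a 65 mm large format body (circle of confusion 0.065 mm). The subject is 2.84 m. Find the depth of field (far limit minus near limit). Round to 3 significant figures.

Hyperfocal distance H = f²/(N·c) + f = 55²/(13 × 0.065) + 55 = 3025/0.845 + 55 ≈ 3634.9 mm ≈ 3.635 m.
Near limit Dn = s·(H − f)/(H + s − 2f) = 2840 × (3634.9 − 55) / (3634.9 + 2840 − 2 × 55) = 2840 × 3579.9 / 6364.9 ≈ 1597 mm.
Far limit Df = s·(H − f)/(H − s) = 2840 × (3634.9 − 55) / (3634.9 − 2840) = 2840 × 3579.9 / 794.9 ≈ 12790 mm.
Depth of field = Df − Dn = 12790 − 1597 ≈ 11193 mm ≈ 11.2 m.

11.2 m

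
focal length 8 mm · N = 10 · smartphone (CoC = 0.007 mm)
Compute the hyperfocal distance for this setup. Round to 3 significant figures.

Hyperfocal distance H = f²/(N·c) + f = 8²/(10 × 0.007) + 8 = 64/0.07 + 8 ≈ 922.3 mm ≈ 0.922 m.

0.922 m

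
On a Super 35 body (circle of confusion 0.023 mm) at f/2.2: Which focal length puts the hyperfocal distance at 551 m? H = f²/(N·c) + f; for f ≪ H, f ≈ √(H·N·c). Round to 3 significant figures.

167 mm

From H = f²/(N·c) + f, with f ≪ H: f ≈ √(H·N·c) = √(551000 × 2.2 × 0.023) = √27881 ≈ 167.0 mm.
The +f correction barely moves this — solving exactly, f² + N·c·f − N·c·H = 0 ⇒ f = (−N·c + √((N·c)² + 4·N·c·H))/2 = (−0.0506 + √111522)/2 ≈ 166.95 mm, so f ≈ 167 mm.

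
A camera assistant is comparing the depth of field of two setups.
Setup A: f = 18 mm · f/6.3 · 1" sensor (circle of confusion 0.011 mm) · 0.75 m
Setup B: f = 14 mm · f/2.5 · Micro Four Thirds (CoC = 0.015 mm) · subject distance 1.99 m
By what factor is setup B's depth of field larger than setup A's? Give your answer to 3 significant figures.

7.29

Setup A: H = 18²/(6.3×0.011) + 18 ≈ 4693.3 mm; DoF = Df − Dn = 889.22 − 648.47 ≈ 240.75 mm.
Setup B: H = 14²/(2.5×0.015) + 14 ≈ 5240.7 mm; DoF = Df − Dn = 3199.7 − 1444.1 ≈ 1755.6 mm.
Ratio = 1755.6 / 240.75 ≈ 7.29.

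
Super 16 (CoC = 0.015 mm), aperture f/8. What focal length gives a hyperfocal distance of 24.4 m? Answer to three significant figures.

54.1 mm

From H = f²/(N·c) + f, with f ≪ H: f ≈ √(H·N·c) = √(24400 × 8 × 0.015) = √2928.0 ≈ 54.11 mm.
The +f correction barely moves this — solving exactly, f² + N·c·f − N·c·H = 0 ⇒ f = (−N·c + √((N·c)² + 4·N·c·H))/2 = (−0.12 + √11712)/2 ≈ 54.051 mm, so f ≈ 54.1 mm.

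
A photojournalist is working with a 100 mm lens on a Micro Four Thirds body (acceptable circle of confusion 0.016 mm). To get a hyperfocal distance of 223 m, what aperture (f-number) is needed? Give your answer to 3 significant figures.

f/2.80

Rearrange H = f²/(N·c) + f for N: N = f² / ((H − f)·c).
N = 100² / ((223000 − 100) × 0.016) = 10000 / 3566 ≈ 2.80.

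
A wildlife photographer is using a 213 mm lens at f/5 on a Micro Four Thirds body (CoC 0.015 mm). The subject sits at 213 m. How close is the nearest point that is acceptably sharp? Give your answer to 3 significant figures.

Hyperfocal distance H = f²/(N·c) + f = 213²/(5 × 0.015) + 213 = 45369/0.075 + 213 ≈ 605133.0 mm ≈ 605.1 m.
Near limit Dn = s·(H − f)/(H + s − 2f) = 213000 × (605133.0 − 213) / (605133.0 + 213000 − 2 × 213) = 213000 × 604920.0 / 817707.0 ≈ 157572 mm ≈ 158 m.

158 m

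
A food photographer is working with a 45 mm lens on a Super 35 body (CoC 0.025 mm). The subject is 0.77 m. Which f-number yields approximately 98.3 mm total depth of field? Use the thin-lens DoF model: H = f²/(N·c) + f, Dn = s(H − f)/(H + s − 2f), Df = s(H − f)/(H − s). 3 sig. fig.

Write h = H − f = f²/(N·c). The thin-lens limits are Dn = s·h/(h + (s−f)) and Df = s·h/(h − (s−f)), so DoF = Df − Dn = 2·s·(s−f)·h / (h² − (s−f)²).
That is a quadratic in h: DoF·h² − 2·s·(s−f)·h − DoF·(s−f)² = 0 ⇒ h = (s−f)·(s + √(s² + DoF²)) / DoF = 725 × (770 + √(770² + 98.3²)) / 98.3 = 725 × (770 + 776.249) / 98.3 ≈ 11404 mm.
Then N = f²/(c·h) = 45² / (0.025 × 11404) = 2025 / 285.10 ≈ 7.10.

f/7.10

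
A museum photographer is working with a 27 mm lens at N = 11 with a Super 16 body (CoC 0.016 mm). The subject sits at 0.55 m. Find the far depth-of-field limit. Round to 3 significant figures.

Hyperfocal distance H = f²/(N·c) + f = 27²/(11 × 0.016) + 27 = 729/0.176 + 27 ≈ 4169.0 mm ≈ 4.169 m.
Far limit Df = s·(H − f)/(H − s) = 550 × (4169.0 − 27) / (4169.0 − 550) = 550 × 4142.0 / 3619.0 ≈ 629.48 mm ≈ 0.629 m.

0.629 m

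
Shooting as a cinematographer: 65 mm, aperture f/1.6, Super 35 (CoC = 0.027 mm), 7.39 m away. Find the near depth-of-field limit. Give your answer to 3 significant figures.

6.88 m

Hyperfocal distance H = f²/(N·c) + f = 65²/(1.6 × 0.027) + 65 = 4225/0.0432 + 65 ≈ 97865.9 mm ≈ 97.87 m.
Near limit Dn = s·(H − f)/(H + s − 2f) = 7390 × (97865.9 − 65) / (97865.9 + 7390 − 2 × 65) = 7390 × 97800.9 / 105125.9 ≈ 6875.1 mm ≈ 6.88 m.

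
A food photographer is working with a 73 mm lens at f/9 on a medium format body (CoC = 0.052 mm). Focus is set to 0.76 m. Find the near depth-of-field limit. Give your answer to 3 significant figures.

Hyperfocal distance H = f²/(N·c) + f = 73²/(9 × 0.052) + 73 = 5329/0.468 + 73 ≈ 11459.8 mm ≈ 11.46 m.
Near limit Dn = s·(H − f)/(H + s − 2f) = 760 × (11459.8 − 73) / (11459.8 + 760 − 2 × 73) = 760 × 11386.8 / 12073.8 ≈ 716.76 mm ≈ 0.717 m.

0.717 m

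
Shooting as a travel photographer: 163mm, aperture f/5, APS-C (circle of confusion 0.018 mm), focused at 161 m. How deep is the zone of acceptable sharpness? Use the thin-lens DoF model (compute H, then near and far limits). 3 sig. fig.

249 m

Hyperfocal distance H = f²/(N·c) + f = 163²/(5 × 0.018) + 163 = 26569/0.09 + 163 ≈ 295374.1 mm ≈ 295.4 m.
Near limit Dn = s·(H − f)/(H + s − 2f) = 161000 × (295374.1 − 163) / (295374.1 + 161000 − 2 × 163) = 161000 × 295211.1 / 456048.1 ≈ 104219 mm.
Far limit Df = s·(H − f)/(H − s) = 161000 × (295374.1 − 163) / (295374.1 − 161000) = 161000 × 295211.1 / 134374.1 ≈ 353706 mm.
Depth of field = Df − Dn = 353706 − 104219 ≈ 249487 mm ≈ 249 m.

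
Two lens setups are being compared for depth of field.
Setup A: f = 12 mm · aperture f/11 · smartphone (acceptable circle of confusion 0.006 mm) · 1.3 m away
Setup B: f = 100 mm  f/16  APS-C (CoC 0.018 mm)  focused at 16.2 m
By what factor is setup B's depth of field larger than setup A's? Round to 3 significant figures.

Setup A: H = 12²/(11×0.006) + 12 ≈ 2193.8 mm; DoF = Df − Dn = 3173.3 − 817.4 ≈ 2355.9 mm.
Setup B: H = 100²/(16×0.018) + 100 ≈ 34822.2 mm; DoF = Df − Dn = 30206 − 11068 ≈ 19138 mm.
Ratio = 19138 / 2355.9 ≈ 8.12.

8.12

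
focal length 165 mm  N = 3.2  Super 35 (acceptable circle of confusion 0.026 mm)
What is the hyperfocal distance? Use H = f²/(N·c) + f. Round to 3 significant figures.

Hyperfocal distance H = f²/(N·c) + f = 165²/(3.2 × 0.026) + 165 = 27225/0.0832 + 165 ≈ 327388.6 mm ≈ 327 m.

327 m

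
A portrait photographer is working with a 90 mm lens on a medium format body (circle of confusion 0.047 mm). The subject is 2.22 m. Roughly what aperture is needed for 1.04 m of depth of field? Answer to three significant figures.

Write h = H − f = f²/(N·c). The thin-lens limits are Dn = s·h/(h + (s−f)) and Df = s·h/(h − (s−f)), so DoF = Df − Dn = 2·s·(s−f)·h / (h² − (s−f)²).
That is a quadratic in h: DoF·h² − 2·s·(s−f)·h − DoF·(s−f)² = 0 ⇒ h = (s−f)·(s + √(s² + DoF²)) / DoF = 2130 × (2220 + √(2220² + 1040²)) / 1040 = 2130 × (2220 + 2451.53) / 1040 ≈ 9567.7 mm.
Then N = f²/(c·h) = 90² / (0.047 × 9567.7) = 8100 / 449.68 ≈ 18.

f/18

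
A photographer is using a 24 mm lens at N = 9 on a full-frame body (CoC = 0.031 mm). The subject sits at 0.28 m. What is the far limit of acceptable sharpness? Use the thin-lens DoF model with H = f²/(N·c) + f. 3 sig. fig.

320 mm

Hyperfocal distance H = f²/(N·c) + f = 24²/(9 × 0.031) + 24 = 576/0.279 + 24 ≈ 2088.5 mm ≈ 2.089 m.
Far limit Df = s·(H − f)/(H − s) = 280 × (2088.5 − 24) / (2088.5 − 280) = 280 × 2064.5 / 1808.5 ≈ 319.63 mm.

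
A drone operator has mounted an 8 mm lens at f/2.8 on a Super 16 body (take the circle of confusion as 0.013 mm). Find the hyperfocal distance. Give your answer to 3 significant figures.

Hyperfocal distance H = f²/(N·c) + f = 8²/(2.8 × 0.013) + 8 = 64/0.0364 + 8 ≈ 1766.2 mm ≈ 1.77 m.

1.77 m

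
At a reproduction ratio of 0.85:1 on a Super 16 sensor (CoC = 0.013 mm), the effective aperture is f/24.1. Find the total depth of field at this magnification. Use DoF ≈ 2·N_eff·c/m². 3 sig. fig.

0.867 mm

At magnification m, DoF ≈ 2·N_eff·c/m² = 2 × 24.1 × 0.013 / 0.85² = 0.6266 / 0.7225 ≈ 0.867 mm.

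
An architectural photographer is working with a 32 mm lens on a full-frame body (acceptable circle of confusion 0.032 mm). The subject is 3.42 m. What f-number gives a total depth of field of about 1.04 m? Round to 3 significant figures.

f/1.40

Write h = H − f = f²/(N·c). The thin-lens limits are Dn = s·h/(h + (s−f)) and Df = s·h/(h − (s−f)), so DoF = Df − Dn = 2·s·(s−f)·h / (h² − (s−f)²).
That is a quadratic in h: DoF·h² − 2·s·(s−f)·h − DoF·(s−f)² = 0 ⇒ h = (s−f)·(s + √(s² + DoF²)) / DoF = 3388 × (3420 + √(3420² + 1040²)) / 1040 = 3388 × (3420 + 3574.63) / 1040 ≈ 22786 mm.
Then N = f²/(c·h) = 32² / (0.032 × 22786) = 1024 / 729.16 ≈ 1.40.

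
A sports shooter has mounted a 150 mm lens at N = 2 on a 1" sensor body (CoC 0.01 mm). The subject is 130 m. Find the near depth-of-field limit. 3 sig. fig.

117 m

Hyperfocal distance H = f²/(N·c) + f = 150²/(2 × 0.01) + 150 = 22500/0.02 + 150 ≈ 1125150.0 mm ≈ 1125 m.
Near limit Dn = s·(H − f)/(H + s − 2f) = 130000 × (1125150.0 − 150) / (1125150.0 + 130000 − 2 × 150) = 130000 × 1125000.0 / 1254850.0 ≈ 116548 mm ≈ 117 m.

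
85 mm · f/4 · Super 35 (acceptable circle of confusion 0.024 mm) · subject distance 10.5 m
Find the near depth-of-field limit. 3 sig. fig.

Hyperfocal distance H = f²/(N·c) + f = 85²/(4 × 0.024) + 85 = 7225/0.096 + 85 ≈ 75345.4 mm ≈ 75.35 m.
Near limit Dn = s·(H − f)/(H + s − 2f) = 10500 × (75345.4 − 85) / (75345.4 + 10500 − 2 × 85) = 10500 × 75260.4 / 85675.4 ≈ 9223.6 mm ≈ 9.22 m.

9.22 m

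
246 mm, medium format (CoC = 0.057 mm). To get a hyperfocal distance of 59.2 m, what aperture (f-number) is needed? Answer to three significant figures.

Rearrange H = f²/(N·c) + f for N: N = f² / ((H − f)·c).
N = 246² / ((59200 − 246) × 0.057) = 60516 / 3360 ≈ 18.

f/18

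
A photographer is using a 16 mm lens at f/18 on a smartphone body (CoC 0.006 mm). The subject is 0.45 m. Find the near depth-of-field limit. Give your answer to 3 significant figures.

Hyperfocal distance H = f²/(N·c) + f = 16²/(18 × 0.006) + 16 = 256/0.108 + 16 ≈ 2386.4 mm ≈ 2.386 m.
Near limit Dn = s·(H − f)/(H + s − 2f) = 450 × (2386.4 − 16) / (2386.4 + 450 − 2 × 16) = 450 × 2370.4 / 2804.4 ≈ 380.36 mm.

380 mm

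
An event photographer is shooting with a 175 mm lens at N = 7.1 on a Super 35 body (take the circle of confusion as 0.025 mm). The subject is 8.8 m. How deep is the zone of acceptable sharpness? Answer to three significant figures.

Hyperfocal distance H = f²/(N·c) + f = 175²/(7.1 × 0.025) + 175 = 30625/0.1775 + 175 ≈ 172710.2 mm ≈ 172.7 m.
Near limit Dn = s·(H − f)/(H + s − 2f) = 8800 × (172710.2 − 175) / (172710.2 + 8800 − 2 × 175) = 8800 × 172535.2 / 181160.2 ≈ 8381.03 mm.
Far limit Df = s·(H − f)/(H − s) = 8800 × (172710.2 − 175) / (172710.2 − 8800) = 8800 × 172535.2 / 163910.2 ≈ 9263.06 mm.
Depth of field = Df − Dn = 9263.06 − 8381.03 ≈ 882.03 mm ≈ 0.882 m.

0.882 m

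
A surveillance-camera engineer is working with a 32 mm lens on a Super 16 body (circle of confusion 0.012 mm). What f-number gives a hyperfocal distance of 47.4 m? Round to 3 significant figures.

f/1.80

Rearrange H = f²/(N·c) + f for N: N = f² / ((H − f)·c).
N = 32² / ((47400 − 32) × 0.012) = 1024 / 568.4 ≈ 1.80.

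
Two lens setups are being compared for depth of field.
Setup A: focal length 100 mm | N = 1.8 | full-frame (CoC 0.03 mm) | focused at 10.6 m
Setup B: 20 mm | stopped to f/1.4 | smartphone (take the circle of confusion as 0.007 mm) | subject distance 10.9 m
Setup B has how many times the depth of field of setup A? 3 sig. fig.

5.19

Setup A: H = 100²/(1.8×0.03) + 100 ≈ 185285.2 mm; DoF = Df − Dn = 11237.1 − 10031.2 ≈ 1205.9 mm.
Setup B: H = 20²/(1.4×0.007) + 20 ≈ 40836.3 mm; DoF = Df − Dn = 14861.5 − 8606.0 ≈ 6255.5 mm.
Ratio = 6255.5 / 1205.9 ≈ 5.19.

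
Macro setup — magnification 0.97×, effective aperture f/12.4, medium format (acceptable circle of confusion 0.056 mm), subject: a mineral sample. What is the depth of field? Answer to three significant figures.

1.48 mm

At magnification m, DoF ≈ 2·N_eff·c/m² = 2 × 12.4 × 0.056 / 0.97² = 1.389 / 0.9409 ≈ 1.48 mm.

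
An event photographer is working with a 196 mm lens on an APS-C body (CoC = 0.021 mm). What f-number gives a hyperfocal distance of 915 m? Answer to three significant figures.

f/2.00

Rearrange H = f²/(N·c) + f for N: N = f² / ((H − f)·c).
N = 196² / ((915000 − 196) × 0.021) = 38416 / 19211 ≈ 2.00.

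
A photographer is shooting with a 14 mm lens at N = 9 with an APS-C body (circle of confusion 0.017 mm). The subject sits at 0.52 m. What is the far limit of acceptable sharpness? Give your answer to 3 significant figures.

0.859 m

Hyperfocal distance H = f²/(N·c) + f = 14²/(9 × 0.017) + 14 = 196/0.153 + 14 ≈ 1295.0 mm ≈ 1.295 m.
Far limit Df = s·(H − f)/(H − s) = 520 × (1295.0 − 14) / (1295.0 − 520) = 520 × 1281.0 / 775.0 ≈ 859.49 mm ≈ 0.859 m.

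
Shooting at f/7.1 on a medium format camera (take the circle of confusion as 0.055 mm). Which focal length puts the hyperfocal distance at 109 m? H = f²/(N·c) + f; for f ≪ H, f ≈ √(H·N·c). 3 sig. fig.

From H = f²/(N·c) + f, with f ≪ H: f ≈ √(H·N·c) = √(109000 × 7.1 × 0.055) = √42564 ≈ 206.3 mm.
The +f correction barely moves this — solving exactly, f² + N·c·f − N·c·H = 0 ⇒ f = (−N·c + √((N·c)² + 4·N·c·H))/2 = (−0.3905 + √170258)/2 ≈ 206.12 mm, so f ≈ 206 mm.

206 mm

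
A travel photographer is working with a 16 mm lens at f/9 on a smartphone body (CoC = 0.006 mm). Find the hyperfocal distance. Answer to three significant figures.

4.76 m

Hyperfocal distance H = f²/(N·c) + f = 16²/(9 × 0.006) + 16 = 256/0.054 + 16 ≈ 4756.7 mm ≈ 4.76 m.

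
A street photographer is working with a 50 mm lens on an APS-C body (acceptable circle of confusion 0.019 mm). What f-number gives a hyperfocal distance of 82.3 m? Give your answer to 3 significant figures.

f/1.60

Rearrange H = f²/(N·c) + f for N: N = f² / ((H − f)·c).
N = 50² / ((82300 − 50) × 0.019) = 2500 / 1563 ≈ 1.60.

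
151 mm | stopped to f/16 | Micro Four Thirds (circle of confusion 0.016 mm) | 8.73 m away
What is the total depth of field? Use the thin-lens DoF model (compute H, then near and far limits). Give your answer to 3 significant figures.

Hyperfocal distance H = f²/(N·c) + f = 151²/(16 × 0.016) + 151 = 22801/0.256 + 151 ≈ 89217.4 mm ≈ 89.22 m.
Near limit Dn = s·(H − f)/(H + s − 2f) = 8730 × (89217.4 − 151) / (89217.4 + 8730 − 2 × 151) = 8730 × 89066.4 / 97645.4 ≈ 7963.0 mm.
Far limit Df = s·(H − f)/(H − s) = 8730 × (89217.4 − 151) / (89217.4 − 8730) = 8730 × 89066.4 / 80487.4 ≈ 9660.5 mm.
Depth of field = Df − Dn = 9660.5 − 7963.0 ≈ 1697.5 mm ≈ 1.70 m.

1.70 m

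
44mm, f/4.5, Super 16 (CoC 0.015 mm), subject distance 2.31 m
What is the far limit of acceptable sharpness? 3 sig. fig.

2.51 m

Hyperfocal distance H = f²/(N·c) + f = 44²/(4.5 × 0.015) + 44 = 1936/0.0675 + 44 ≈ 28725.5 mm ≈ 28.73 m.
Far limit Df = s·(H − f)/(H − s) = 2310 × (28725.5 − 44) / (28725.5 − 2310) = 2310 × 28681.5 / 26415.5 ≈ 2508.2 mm ≈ 2.51 m.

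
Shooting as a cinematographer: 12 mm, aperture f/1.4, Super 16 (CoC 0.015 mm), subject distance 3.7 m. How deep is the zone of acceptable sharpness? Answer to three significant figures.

Hyperfocal distance H = f²/(N·c) + f = 12²/(1.4 × 0.015) + 12 = 144/0.021 + 12 ≈ 6869.1 mm ≈ 6.869 m.
Near limit Dn = s·(H − f)/(H + s − 2f) = 3700 × (6869.1 − 12) / (6869.1 + 3700 − 2 × 12) = 3700 × 6857.1 / 10545.1 ≈ 2406.0 mm.
Far limit Df = s·(H − f)/(H − s) = 3700 × (6869.1 − 12) / (6869.1 − 3700) = 3700 × 6857.1 / 3169.1 ≈ 8005.8 mm.
Depth of field = Df − Dn = 8005.8 − 2406.0 ≈ 5599.8 mm ≈ 5.60 m.

5.60 m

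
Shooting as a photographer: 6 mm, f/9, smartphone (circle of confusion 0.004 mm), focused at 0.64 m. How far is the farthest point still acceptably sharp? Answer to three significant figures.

Hyperfocal distance H = f²/(N·c) + f = 6²/(9 × 0.004) + 6 = 36/0.036 + 6 ≈ 1006.0 mm ≈ 1.006 m.
Far limit Df = s·(H − f)/(H − s) = 640 × (1006.0 − 6) / (1006.0 − 640) = 640 × 1000.0 / 366.0 ≈ 1748.6 mm ≈ 1.75 m.

1.75 m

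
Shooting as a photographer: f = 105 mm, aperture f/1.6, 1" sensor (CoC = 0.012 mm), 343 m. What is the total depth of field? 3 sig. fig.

Hyperfocal distance H = f²/(N·c) + f = 105²/(1.6 × 0.012) + 105 = 11025/0.0192 + 105 ≈ 574323.8 mm ≈ 574.3 m.
Near limit Dn = s·(H − f)/(H + s − 2f) = 343000 × (574323.8 − 105) / (574323.8 + 343000 − 2 × 105) = 343000 × 574218.8 / 917113.8 ≈ 214757 mm.
Far limit Df = s·(H − f)/(H − s) = 343000 × (574323.8 − 105) / (574323.8 − 343000) = 343000 × 574218.8 / 231323.8 ≈ 851435 mm.
Depth of field = Df − Dn = 851435 − 214757 ≈ 636678 mm ≈ 637 m.

637 m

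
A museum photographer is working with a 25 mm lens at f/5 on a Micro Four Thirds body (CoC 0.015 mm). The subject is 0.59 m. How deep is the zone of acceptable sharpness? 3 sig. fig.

80.4 mm

Hyperfocal distance H = f²/(N·c) + f = 25²/(5 × 0.015) + 25 = 625/0.075 + 25 ≈ 8358.3 mm ≈ 8.358 m.
Near limit Dn = s·(H − f)/(H + s − 2f) = 590 × (8358.3 − 25) / (8358.3 + 590 − 2 × 25) = 590 × 8333.3 / 8898.3 ≈ 552.538 mm.
Far limit Df = s·(H − f)/(H − s) = 590 × (8358.3 − 25) / (8358.3 − 590) = 590 × 8333.3 / 7768.3 ≈ 632.911 mm.
Depth of field = Df − Dn = 632.911 − 552.538 ≈ 80.373 mm.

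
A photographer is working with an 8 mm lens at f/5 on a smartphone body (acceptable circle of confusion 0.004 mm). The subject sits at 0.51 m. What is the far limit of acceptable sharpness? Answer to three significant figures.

Hyperfocal distance H = f²/(N·c) + f = 8²/(5 × 0.004) + 8 = 64/0.02 + 8 ≈ 3208.0 mm ≈ 3.208 m.
Far limit Df = s·(H − f)/(H − s) = 510 × (3208.0 − 8) / (3208.0 − 510) = 510 × 3200.0 / 2698.0 ≈ 604.89 mm ≈ 0.605 m.

0.605 m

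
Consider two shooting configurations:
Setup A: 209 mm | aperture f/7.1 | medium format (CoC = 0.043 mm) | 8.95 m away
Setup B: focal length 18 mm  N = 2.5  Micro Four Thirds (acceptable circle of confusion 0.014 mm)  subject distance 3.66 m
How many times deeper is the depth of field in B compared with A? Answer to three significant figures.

Setup A: H = 209²/(7.1×0.043) + 209 ≈ 143284.7 mm; DoF = Df − Dn = 9532.4 − 8434.7 ≈ 1097.7 mm.
Setup B: H = 18²/(2.5×0.014) + 18 ≈ 9275.1 mm; DoF = Df − Dn = 6033.9 − 2626.6 ≈ 3407.3 mm.
Ratio = 3407.3 / 1097.7 ≈ 3.10.

3.10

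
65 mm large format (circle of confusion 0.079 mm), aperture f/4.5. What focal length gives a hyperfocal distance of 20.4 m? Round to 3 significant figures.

From H = f²/(N·c) + f, with f ≪ H: f ≈ √(H·N·c) = √(20400 × 4.5 × 0.079) = √7252.2 ≈ 85.16 mm.
Exact: f² + N·c·f − N·c·H = 0 ⇒ f = (−N·c + √((N·c)² + 4·N·c·H))/2 = (−0.3555 + √29009)/2 ≈ 84.982 mm ≈ 85.0 mm.

85.0 mm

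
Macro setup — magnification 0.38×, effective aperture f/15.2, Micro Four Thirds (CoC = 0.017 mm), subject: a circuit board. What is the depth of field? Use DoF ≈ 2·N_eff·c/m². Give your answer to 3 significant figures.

3.58 mm

At magnification m, DoF ≈ 2·N_eff·c/m² = 2 × 15.2 × 0.017 / 0.38² = 0.5168 / 0.1444 ≈ 3.58 mm.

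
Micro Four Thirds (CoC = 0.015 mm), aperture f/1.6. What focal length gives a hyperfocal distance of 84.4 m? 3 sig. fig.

45.0 mm

From H = f²/(N·c) + f, with f ≪ H: f ≈ √(H·N·c) = √(84400 × 1.6 × 0.015) = √2025.6 ≈ 45.01 mm.
The +f correction barely moves this — solving exactly, f² + N·c·f − N·c·H = 0 ⇒ f = (−N·c + √((N·c)² + 4·N·c·H))/2 = (−0.024 + √8102.4)/2 ≈ 44.995 mm, so f ≈ 45.0 mm.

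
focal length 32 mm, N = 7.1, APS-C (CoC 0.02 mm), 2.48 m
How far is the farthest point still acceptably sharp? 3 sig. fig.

3.75 m

Hyperfocal distance H = f²/(N·c) + f = 32²/(7.1 × 0.02) + 32 = 1024/0.142 + 32 ≈ 7243.3 mm ≈ 7.243 m.
Far limit Df = s·(H − f)/(H − s) = 2480 × (7243.3 − 32) / (7243.3 − 2480) = 2480 × 7211.3 / 4763.3 ≈ 3754.6 mm ≈ 3.75 m.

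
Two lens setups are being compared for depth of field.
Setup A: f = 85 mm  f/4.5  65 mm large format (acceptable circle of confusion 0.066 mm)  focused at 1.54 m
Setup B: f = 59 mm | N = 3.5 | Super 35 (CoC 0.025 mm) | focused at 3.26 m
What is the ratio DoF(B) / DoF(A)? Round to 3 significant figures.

2.86

Setup A: H = 85²/(4.5×0.066) + 85 ≈ 24411.6 mm; DoF = Df − Dn = 1637.97 − 1453.09 ≈ 184.88 mm.
Setup B: H = 59²/(3.5×0.025) + 59 ≈ 39841.9 mm; DoF = Df − Dn = 3545.26 − 3017.23 ≈ 528.03 mm.
Ratio = 528.03 / 184.88 ≈ 2.86.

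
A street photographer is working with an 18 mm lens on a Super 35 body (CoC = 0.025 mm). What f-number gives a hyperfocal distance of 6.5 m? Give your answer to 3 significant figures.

Rearrange H = f²/(N·c) + f for N: N = f² / ((H − f)·c).
N = 18² / ((6500 − 18) × 0.025) = 324 / 162.1 ≈ 2.00.

f/2.00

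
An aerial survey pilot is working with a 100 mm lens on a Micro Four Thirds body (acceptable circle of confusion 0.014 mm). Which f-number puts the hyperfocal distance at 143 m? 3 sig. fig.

Rearrange H = f²/(N·c) + f for N: N = f² / ((H − f)·c).
N = 100² / ((143000 − 100) × 0.014) = 10000 / 2001 ≈ 5.

f/5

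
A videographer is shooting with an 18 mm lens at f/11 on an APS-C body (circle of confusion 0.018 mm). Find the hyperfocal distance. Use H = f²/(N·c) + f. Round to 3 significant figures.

Hyperfocal distance H = f²/(N·c) + f = 18²/(11 × 0.018) + 18 = 324/0.198 + 18 ≈ 1654.4 mm ≈ 1.65 m.

1.65 m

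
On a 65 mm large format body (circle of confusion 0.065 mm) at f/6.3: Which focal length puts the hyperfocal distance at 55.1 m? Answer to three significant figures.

150 mm

From H = f²/(N·c) + f, with f ≪ H: f ≈ √(H·N·c) = √(55100 × 6.3 × 0.065) = √22563 ≈ 150.2 mm.
The +f correction barely moves this — solving exactly, f² + N·c·f − N·c·H = 0 ⇒ f = (−N·c + √((N·c)² + 4·N·c·H))/2 = (−0.4095 + √90254)/2 ≈ 150.01 mm, so f ≈ 150 mm.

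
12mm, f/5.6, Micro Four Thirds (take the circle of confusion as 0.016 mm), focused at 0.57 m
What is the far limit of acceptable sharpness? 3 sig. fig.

Hyperfocal distance H = f²/(N·c) + f = 12²/(5.6 × 0.016) + 12 = 144/0.0896 + 12 ≈ 1619.1 mm ≈ 1.619 m.
Far limit Df = s·(H − f)/(H − s) = 570 × (1619.1 − 12) / (1619.1 − 570) = 570 × 1607.1 / 1049.1 ≈ 873.16 mm ≈ 0.873 m.

0.873 m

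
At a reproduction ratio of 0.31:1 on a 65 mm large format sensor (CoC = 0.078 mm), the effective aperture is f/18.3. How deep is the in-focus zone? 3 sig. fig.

29.7 mm

At magnification m, DoF ≈ 2·N_eff·c/m² = 2 × 18.3 × 0.078 / 0.31² = 2.855 / 0.0961 ≈ 29.7 mm.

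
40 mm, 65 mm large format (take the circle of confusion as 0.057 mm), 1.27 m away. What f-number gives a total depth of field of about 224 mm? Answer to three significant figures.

f/2.00

Write h = H − f = f²/(N·c). The thin-lens limits are Dn = s·h/(h + (s−f)) and Df = s·h/(h − (s−f)), so DoF = Df − Dn = 2·s·(s−f)·h / (h² − (s−f)²).
That is a quadratic in h: DoF·h² − 2·s·(s−f)·h − DoF·(s−f)² = 0 ⇒ h = (s−f)·(s + √(s² + DoF²)) / DoF = 1230 × (1270 + √(1270² + 224²)) / 224 = 1230 × (1270 + 1289.60) / 224 ≈ 14055 mm.
Then N = f²/(c·h) = 40² / (0.057 × 14055) = 1600 / 801.13 ≈ 2.00.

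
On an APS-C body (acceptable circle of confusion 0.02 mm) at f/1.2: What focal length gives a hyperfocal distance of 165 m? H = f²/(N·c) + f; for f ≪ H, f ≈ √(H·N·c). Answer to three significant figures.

62.9 mm

From H = f²/(N·c) + f, with f ≪ H: f ≈ √(H·N·c) = √(165000 × 1.2 × 0.02) = √3960.0 ≈ 62.93 mm.
The +f correction barely moves this — solving exactly, f² + N·c·f − N·c·H = 0 ⇒ f = (−N·c + √((N·c)² + 4·N·c·H))/2 = (−0.024 + √15840)/2 ≈ 62.917 mm, so f ≈ 62.9 mm.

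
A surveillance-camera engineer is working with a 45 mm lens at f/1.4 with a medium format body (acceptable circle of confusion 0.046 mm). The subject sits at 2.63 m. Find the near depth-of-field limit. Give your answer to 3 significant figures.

2.43 m

Hyperfocal distance H = f²/(N·c) + f = 45²/(1.4 × 0.046) + 45 = 2025/0.0644 + 45 ≈ 31489.1 mm ≈ 31.49 m.
Near limit Dn = s·(H − f)/(H + s − 2f) = 2630 × (31489.1 − 45) / (31489.1 + 2630 − 2 × 45) = 2630 × 31444.1 / 34029.1 ≈ 2430.2 mm ≈ 2.43 m.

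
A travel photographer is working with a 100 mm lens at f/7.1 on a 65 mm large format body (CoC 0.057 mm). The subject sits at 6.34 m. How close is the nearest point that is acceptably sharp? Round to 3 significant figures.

Hyperfocal distance H = f²/(N·c) + f = 100²/(7.1 × 0.057) + 100 = 10000/0.4047 + 100 ≈ 24809.7 mm ≈ 24.81 m.
Near limit Dn = s·(H − f)/(H + s − 2f) = 6340 × (24809.7 − 100) / (24809.7 + 6340 − 2 × 100) = 6340 × 24709.7 / 30949.7 ≈ 5061.7 mm ≈ 5.06 m.

5.06 m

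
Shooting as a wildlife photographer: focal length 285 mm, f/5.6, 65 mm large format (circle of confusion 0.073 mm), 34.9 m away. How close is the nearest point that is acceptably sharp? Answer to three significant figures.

Hyperfocal distance H = f²/(N·c) + f = 285²/(5.6 × 0.073) + 285 = 81225/0.4088 + 285 ≈ 198976.3 mm ≈ 199.0 m.
Near limit Dn = s·(H − f)/(H + s − 2f) = 34900 × (198976.3 − 285) / (198976.3 + 34900 − 2 × 285) = 34900 × 198691.3 / 233306.3 ≈ 29722 mm ≈ 29.7 m.

29.7 m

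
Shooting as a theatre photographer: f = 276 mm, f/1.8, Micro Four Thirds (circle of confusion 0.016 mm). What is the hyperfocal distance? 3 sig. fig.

2650 m

Hyperfocal distance H = f²/(N·c) + f = 276²/(1.8 × 0.016) + 276 = 76176/0.0288 + 276 ≈ 2645276.0 mm ≈ 2650 m.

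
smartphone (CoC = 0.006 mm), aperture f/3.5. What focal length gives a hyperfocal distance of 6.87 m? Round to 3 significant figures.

12.0 mm

From H = f²/(N·c) + f, with f ≪ H: f ≈ √(H·N·c) = √(6870 × 3.5 × 0.006) = √144.27 ≈ 12.01 mm.
The +f correction barely moves this — solving exactly, f² + N·c·f − N·c·H = 0 ⇒ f = (−N·c + √((N·c)² + 4·N·c·H))/2 = (−0.021 + √577.08)/2 ≈ 12.001 mm, so f ≈ 12.0 mm.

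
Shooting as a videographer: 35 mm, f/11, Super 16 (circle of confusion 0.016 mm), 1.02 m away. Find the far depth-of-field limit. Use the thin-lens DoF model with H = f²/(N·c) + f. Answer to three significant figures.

1.19 m

Hyperfocal distance H = f²/(N·c) + f = 35²/(11 × 0.016) + 35 = 1225/0.176 + 35 ≈ 6995.2 mm ≈ 6.995 m.
Far limit Df = s·(H − f)/(H − s) = 1020 × (6995.2 − 35) / (6995.2 − 1020) = 1020 × 6960.2 / 5975.2 ≈ 1188.1 mm ≈ 1.19 m.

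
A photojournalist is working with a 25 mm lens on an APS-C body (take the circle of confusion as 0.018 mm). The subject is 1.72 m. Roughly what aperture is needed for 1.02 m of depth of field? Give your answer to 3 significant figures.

f/5.62

Write h = H − f = f²/(N·c). The thin-lens limits are Dn = s·h/(h + (s−f)) and Df = s·h/(h − (s−f)), so DoF = Df − Dn = 2·s·(s−f)·h / (h² − (s−f)²).
That is a quadratic in h: DoF·h² − 2·s·(s−f)·h − DoF·(s−f)² = 0 ⇒ h = (s−f)·(s + √(s² + DoF²)) / DoF = 1695 × (1720 + √(1720² + 1020²)) / 1020 = 1695 × (1720 + 1999.70) / 1020 ≈ 6181.3 mm.
Then N = f²/(c·h) = 25² / (0.018 × 6181.3) = 625 / 111.26 ≈ 5.62.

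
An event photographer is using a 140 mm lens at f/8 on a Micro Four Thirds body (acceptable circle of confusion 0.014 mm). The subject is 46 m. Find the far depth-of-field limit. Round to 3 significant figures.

Hyperfocal distance H = f²/(N·c) + f = 140²/(8 × 0.014) + 140 = 19600/0.112 + 140 ≈ 175140.0 mm ≈ 175.1 m.
Far limit Df = s·(H − f)/(H − s) = 46000 × (175140.0 − 140) / (175140.0 − 46000) = 46000 × 175000.0 / 129140.0 ≈ 62335 mm ≈ 62.3 m.

62.3 m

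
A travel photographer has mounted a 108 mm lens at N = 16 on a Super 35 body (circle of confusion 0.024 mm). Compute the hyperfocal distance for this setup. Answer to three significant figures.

Hyperfocal distance H = f²/(N·c) + f = 108²/(16 × 0.024) + 108 = 11664/0.384 + 108 ≈ 30483.0 mm ≈ 30.5 m.

30.5 m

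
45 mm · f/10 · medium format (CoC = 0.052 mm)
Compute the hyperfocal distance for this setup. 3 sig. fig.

3.94 m

Hyperfocal distance H = f²/(N·c) + f = 45²/(10 × 0.052) + 45 = 2025/0.52 + 45 ≈ 3939.2 mm ≈ 3.94 m.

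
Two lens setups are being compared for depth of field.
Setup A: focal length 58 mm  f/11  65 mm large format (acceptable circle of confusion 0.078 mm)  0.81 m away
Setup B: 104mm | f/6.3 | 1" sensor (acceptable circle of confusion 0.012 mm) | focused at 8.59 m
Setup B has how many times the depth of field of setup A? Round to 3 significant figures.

Setup A: H = 58²/(11×0.078) + 58 ≈ 3978.7 mm; DoF = Df − Dn = 1002.23 − 679.64 ≈ 322.59 mm.
Setup B: H = 104²/(6.3×0.012) + 104 ≈ 143172.8 mm; DoF = Df − Dn = 9131.6 − 8109.0 ≈ 1022.6 mm.
Ratio = 1022.6 / 322.59 ≈ 3.17.

3.17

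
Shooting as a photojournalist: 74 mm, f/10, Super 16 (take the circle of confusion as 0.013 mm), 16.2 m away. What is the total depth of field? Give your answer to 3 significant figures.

14.5 m

Hyperfocal distance H = f²/(N·c) + f = 74²/(10 × 0.013) + 74 = 5476/0.13 + 74 ≈ 42197.1 mm ≈ 42.20 m.
Near limit Dn = s·(H − f)/(H + s − 2f) = 16200 × (42197.1 − 74) / (42197.1 + 16200 − 2 × 74) = 16200 × 42123.1 / 58249.1 ≈ 11715 mm.
Far limit Df = s·(H − f)/(H − s) = 16200 × (42197.1 − 74) / (42197.1 − 16200) = 16200 × 42123.1 / 25997.1 ≈ 26249 mm.
Depth of field = Df − Dn = 26249 − 11715 ≈ 14534 mm ≈ 14.5 m.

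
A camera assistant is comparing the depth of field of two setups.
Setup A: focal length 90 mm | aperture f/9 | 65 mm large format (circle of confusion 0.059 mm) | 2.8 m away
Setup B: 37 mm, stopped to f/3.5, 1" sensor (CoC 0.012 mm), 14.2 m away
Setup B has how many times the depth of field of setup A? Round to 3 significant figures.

14.8

Setup A: H = 90²/(9×0.059) + 90 ≈ 15344.2 mm; DoF = Df − Dn = 3404.9 − 2377.6 ≈ 1027.3 mm.
Setup B: H = 37²/(3.5×0.012) + 37 ≈ 32632.2 mm; DoF = Df − Dn = 25111 − 9899 ≈ 15212 mm.
Ratio = 15212 / 1027.3 ≈ 14.8.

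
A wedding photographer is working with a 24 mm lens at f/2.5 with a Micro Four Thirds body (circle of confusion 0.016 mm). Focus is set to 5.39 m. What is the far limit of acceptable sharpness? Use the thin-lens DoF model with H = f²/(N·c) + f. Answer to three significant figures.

8.59 m

Hyperfocal distance H = f²/(N·c) + f = 24²/(2.5 × 0.016) + 24 = 576/0.04 + 24 ≈ 14424.0 mm ≈ 14.42 m.
Far limit Df = s·(H − f)/(H − s) = 5390 × (14424.0 − 24) / (14424.0 − 5390) = 5390 × 14400.0 / 9034.0 ≈ 8591.5 mm ≈ 8.59 m.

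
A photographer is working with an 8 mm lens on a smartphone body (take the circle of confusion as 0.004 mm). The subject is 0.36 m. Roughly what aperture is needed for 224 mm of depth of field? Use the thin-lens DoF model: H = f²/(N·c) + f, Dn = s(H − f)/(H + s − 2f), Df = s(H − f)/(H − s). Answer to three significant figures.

f/13

Write h = H − f = f²/(N·c). The thin-lens limits are Dn = s·h/(h + (s−f)) and Df = s·h/(h − (s−f)), so DoF = Df − Dn = 2·s·(s−f)·h / (h² − (s−f)²).
That is a quadratic in h: DoF·h² − 2·s·(s−f)·h − DoF·(s−f)² = 0 ⇒ h = (s−f)·(s + √(s² + DoF²)) / DoF = 352 × (360 + √(360² + 224²)) / 224 = 352 × (360 + 424.000) / 224 ≈ 1232.0 mm.
Then N = f²/(c·h) = 8² / (0.004 × 1232.0) = 64 / 4.9280 ≈ 13.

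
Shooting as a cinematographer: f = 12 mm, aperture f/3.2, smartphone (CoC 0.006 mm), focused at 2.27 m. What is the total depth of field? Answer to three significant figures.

Hyperfocal distance H = f²/(N·c) + f = 12²/(3.2 × 0.006) + 12 = 144/0.0192 + 12 ≈ 7512.0 mm ≈ 7.512 m.
Near limit Dn = s·(H − f)/(H + s − 2f) = 2270 × (7512.0 − 12) / (7512.0 + 2270 − 2 × 12) = 2270 × 7500.0 / 9758.0 ≈ 1744.7 mm.
Far limit Df = s·(H − f)/(H − s) = 2270 × (7512.0 − 12) / (7512.0 − 2270) = 2270 × 7500.0 / 5242.0 ≈ 3247.8 mm.
Depth of field = Df − Dn = 3247.8 − 1744.7 ≈ 1503.1 mm ≈ 1.50 m.

1.50 m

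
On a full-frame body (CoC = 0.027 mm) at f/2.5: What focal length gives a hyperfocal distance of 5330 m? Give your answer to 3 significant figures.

From H = f²/(N·c) + f, with f ≪ H: f ≈ √(H·N·c) = √(5330000 × 2.5 × 0.027) = √359775 ≈ 599.8 mm.
The +f correction barely moves this — solving exactly, f² + N·c·f − N·c·H = 0 ⇒ f = (−N·c + √((N·c)² + 4·N·c·H))/2 = (−0.0675 + √1439100)/2 ≈ 599.78 mm, so f ≈ 600 mm.

600 mm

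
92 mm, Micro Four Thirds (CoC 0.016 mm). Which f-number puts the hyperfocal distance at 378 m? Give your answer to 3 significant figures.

f/1.40

Rearrange H = f²/(N·c) + f for N: N = f² / ((H − f)·c).
N = 92² / ((378000 − 92) × 0.016) = 8464 / 6047 ≈ 1.40.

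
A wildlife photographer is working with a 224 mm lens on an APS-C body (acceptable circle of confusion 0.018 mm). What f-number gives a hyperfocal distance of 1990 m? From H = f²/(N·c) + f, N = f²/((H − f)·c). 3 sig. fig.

Rearrange H = f²/(N·c) + f for N: N = f² / ((H − f)·c).
N = 224² / ((1990000 − 224) × 0.018) = 50176 / 35816 ≈ 1.40.

f/1.40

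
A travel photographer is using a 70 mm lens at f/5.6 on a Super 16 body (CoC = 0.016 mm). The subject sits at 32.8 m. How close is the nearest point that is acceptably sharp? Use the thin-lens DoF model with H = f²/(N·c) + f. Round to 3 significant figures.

20.5 m

Hyperfocal distance H = f²/(N·c) + f = 70²/(5.6 × 0.016) + 70 = 4900/0.0896 + 70 ≈ 54757.5 mm ≈ 54.76 m.
Near limit Dn = s·(H − f)/(H + s − 2f) = 32800 × (54757.5 − 70) / (54757.5 + 32800 − 2 × 70) = 32800 × 54687.5 / 87417.5 ≈ 20519 mm ≈ 20.5 m.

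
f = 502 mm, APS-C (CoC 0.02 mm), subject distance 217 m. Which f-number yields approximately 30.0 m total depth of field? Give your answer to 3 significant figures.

Write h = H − f = f²/(N·c). The thin-lens limits are Dn = s·h/(h + (s−f)) and Df = s·h/(h − (s−f)), so DoF = Df − Dn = 2·s·(s−f)·h / (h² − (s−f)²).
That is a quadratic in h: DoF·h² − 2·s·(s−f)·h − DoF·(s−f)² = 0 ⇒ h = (s−f)·(s + √(s² + DoF²)) / DoF = 216498 × (217000 + √(217000² + 30000²)) / 30000 = 216498 × (217000 + 219064) / 30000 ≈ 3146899 mm.
Then N = f²/(c·h) = 502² / (0.02 × 3146899) = 252004 / 62938 ≈ 4.

f/4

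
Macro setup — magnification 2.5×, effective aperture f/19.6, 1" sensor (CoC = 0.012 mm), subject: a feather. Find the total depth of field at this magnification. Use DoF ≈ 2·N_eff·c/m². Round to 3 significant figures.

At magnification m, DoF ≈ 2·N_eff·c/m² = 2 × 19.6 × 0.012 / 2.5² = 0.4704 / 6.25 ≈ 0.0753 mm.

0.0753 mm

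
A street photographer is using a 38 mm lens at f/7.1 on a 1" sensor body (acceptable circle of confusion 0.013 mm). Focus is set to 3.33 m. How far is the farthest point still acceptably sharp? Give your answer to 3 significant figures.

4.22 m

Hyperfocal distance H = f²/(N·c) + f = 38²/(7.1 × 0.013) + 38 = 1444/0.0923 + 38 ≈ 15682.6 mm ≈ 15.68 m.
Far limit Df = s·(H − f)/(H − s) = 3330 × (15682.6 − 38) / (15682.6 − 3330) = 3330 × 15644.6 / 12352.6 ≈ 4217.5 mm ≈ 4.22 m.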